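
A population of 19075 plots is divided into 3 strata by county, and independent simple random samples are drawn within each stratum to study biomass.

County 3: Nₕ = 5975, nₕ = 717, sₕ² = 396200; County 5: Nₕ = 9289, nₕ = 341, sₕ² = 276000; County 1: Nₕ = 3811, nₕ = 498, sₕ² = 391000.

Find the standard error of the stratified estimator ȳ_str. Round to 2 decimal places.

Var(ȳ_str) = Σₕ Wₕ²(1 − fₕ)sₕ²/nₕ with Wₕ = Nₕ/N, N = 19075.
County 3: Wₕ = 0.31323722; term = 0.31323722²·(1 − 0.12000000)·396200/717 = 47.711681.
County 5: Wₕ = 0.48697248; term = 0.48697248²·(1 − 0.03671009)·276000/341 = 184.89303.
County 1: Wₕ = 0.19979030; term = 0.19979030²·(1 − 0.13067436)·391000/498 = 27.244491.
Sum = 259.8492.
SE = √(259.8492) = 16.12.

16.12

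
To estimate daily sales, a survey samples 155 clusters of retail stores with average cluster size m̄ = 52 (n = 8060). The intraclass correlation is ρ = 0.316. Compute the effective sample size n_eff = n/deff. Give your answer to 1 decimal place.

470.9

deff = 1 + (52 − 1)·0.316 = 1 + 16.116 = 17.116.
n_eff = 8060 / 17.116 = 470.9.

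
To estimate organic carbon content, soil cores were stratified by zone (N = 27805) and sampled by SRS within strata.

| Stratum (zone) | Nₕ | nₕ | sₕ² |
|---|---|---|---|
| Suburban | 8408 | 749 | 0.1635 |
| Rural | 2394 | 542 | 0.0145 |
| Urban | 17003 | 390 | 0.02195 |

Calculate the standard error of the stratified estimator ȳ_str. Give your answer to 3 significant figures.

Var(ȳ_str) = Σₕ Wₕ²(1 − fₕ)sₕ²/nₕ with Wₕ = Nₕ/N, N = 27805.
Suburban: Wₕ = 0.30239166; term = 0.30239166²·(1 − 0.08908183)·0.1635/749 = 1.8182555 × 10^-5.
Rural: Wₕ = 0.08609962; term = 0.08609962²·(1 − 0.22639933)·0.0145/542 = 1.5342214 × 10^-7.
Urban: Wₕ = 0.61150872; term = 0.61150872²·(1 − 0.02293713)·0.02195/390 = 2.0563533 × 10^-5.
Sum = 3.889951 × 10^-5.
SE = √(3.889951 × 10^-5) = 0.00624.

0.00624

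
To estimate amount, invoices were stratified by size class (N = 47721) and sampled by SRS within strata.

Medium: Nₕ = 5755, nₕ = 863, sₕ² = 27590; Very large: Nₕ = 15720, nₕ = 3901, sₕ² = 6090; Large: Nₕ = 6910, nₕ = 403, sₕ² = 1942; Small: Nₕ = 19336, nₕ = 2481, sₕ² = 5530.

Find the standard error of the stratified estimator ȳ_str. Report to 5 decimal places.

0.96785

Var(ȳ_str) = Σₕ Wₕ²(1 − fₕ)sₕ²/nₕ with Wₕ = Nₕ/N, N = 47721.
Medium: Wₕ = 0.12059680; term = 0.12059680²·(1 − 0.14995656)·27590/863 = 0.39523337.
Very large: Wₕ = 0.32941472; term = 0.32941472²·(1 − 0.24815522)·6090/3901 = 0.1273666.
Large: Wₕ = 0.14479998; term = 0.14479998²·(1 − 0.05832127)·1942/403 = 0.09514456.
Small: Wₕ = 0.40518849; term = 0.40518849²·(1 − 0.12830989)·5530/2481 = 0.31898825.
Sum = 0.93673278.
SE = √(0.93673278) = 0.96785.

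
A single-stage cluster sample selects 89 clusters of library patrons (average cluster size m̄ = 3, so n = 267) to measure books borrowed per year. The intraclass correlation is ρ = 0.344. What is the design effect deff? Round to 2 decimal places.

1.69

deff = 1 + (3 − 1)·0.344 = 1 + 0.688 = 1.688.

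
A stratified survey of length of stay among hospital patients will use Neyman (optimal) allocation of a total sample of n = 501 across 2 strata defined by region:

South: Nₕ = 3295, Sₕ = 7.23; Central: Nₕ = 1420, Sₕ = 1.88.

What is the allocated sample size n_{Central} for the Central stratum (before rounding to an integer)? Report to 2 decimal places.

50.48

Neyman allocation: nₕ = n·NₕSₕ / Σⱼ NⱼSⱼ.
Σ NⱼSⱼ = 3295·7.23 + 1420·1.88 = 26492.45.
n_{Central} = 501·1420·1.88 / 26492.45 = 50.48.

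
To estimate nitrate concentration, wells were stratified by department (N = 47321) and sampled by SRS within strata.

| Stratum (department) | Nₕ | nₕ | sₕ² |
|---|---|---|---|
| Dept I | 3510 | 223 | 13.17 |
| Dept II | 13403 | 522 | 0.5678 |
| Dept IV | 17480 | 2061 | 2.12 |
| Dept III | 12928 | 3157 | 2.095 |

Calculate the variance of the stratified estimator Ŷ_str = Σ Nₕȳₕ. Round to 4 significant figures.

1.230 × 10^6

Var(Ŷ_str) = Σₕ Nₕ²(1 − fₕ)sₕ²/nₕ.
Dept I: 3510²·(1 − 223/3510)·13.17/223 = 681377.41.
Dept II: 13403²·(1 − 522/13403)·0.5678/522 = 187791.74.
Dept IV: 17480²·(1 − 2061/17480)·2.12/2061 = 277239.75.
Dept III: 12928²·(1 − 3157/12928)·2.095/3157 = 83826.204.
Sum = 1.2302351 × 10^6.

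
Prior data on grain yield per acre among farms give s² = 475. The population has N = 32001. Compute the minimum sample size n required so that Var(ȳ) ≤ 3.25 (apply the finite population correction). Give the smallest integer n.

Without fpc, n₀ = s²/D = 475/3.25 = 146.1538.
With fpc, (1 − n/N)·s²/n ≤ D requires n ≥ n₀/(1 + n₀/N) = 146.1538/(1 + 146.1538/32001) = 145.4893.
Rounding up, n = 146.

146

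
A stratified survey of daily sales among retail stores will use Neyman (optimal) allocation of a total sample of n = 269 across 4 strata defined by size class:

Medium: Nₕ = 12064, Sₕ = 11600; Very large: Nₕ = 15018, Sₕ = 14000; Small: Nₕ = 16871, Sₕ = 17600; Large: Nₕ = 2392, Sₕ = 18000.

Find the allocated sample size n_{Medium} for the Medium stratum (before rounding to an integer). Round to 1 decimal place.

54.5

Neyman allocation: nₕ = n·NₕSₕ / Σⱼ NⱼSⱼ.
Σ NⱼSⱼ = 12064·11600 + 15018·14000 + 16871·17600 + 2392·18000 = 6.9018 × 10^8.
n_{Medium} = 269·12064·11600 / (6.9018 × 10^8) = 54.5.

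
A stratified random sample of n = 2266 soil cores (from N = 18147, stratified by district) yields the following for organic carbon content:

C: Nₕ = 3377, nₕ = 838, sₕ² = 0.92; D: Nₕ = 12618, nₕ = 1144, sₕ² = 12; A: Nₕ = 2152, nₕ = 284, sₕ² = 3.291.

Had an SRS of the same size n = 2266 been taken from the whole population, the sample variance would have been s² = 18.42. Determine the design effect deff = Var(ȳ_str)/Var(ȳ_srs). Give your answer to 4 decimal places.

Var(ȳ_str) = Σ Wₕ²(1−fₕ)sₕ²/nₕ with Wₕ = Nₕ/18147:
  C: (3377/18147)²·(1−838/3377)·0.92/838 = 2.8584322 × 10^-5
  D: (12618/18147)²·(1−1144/12618)·12/1144 = 0.0046115924
  A: (2152/18147)²·(1−284/2152)·3.291/284 = 1.4145523 × 10^-4
  → Var(ȳ_str) = 0.004781632.
Var(ȳ_srs) = (1 − 2266/18147)·18.42/2266 = 0.0071138176.
deff = 0.004781632 / 0.0071138176 = 0.6722.

0.6722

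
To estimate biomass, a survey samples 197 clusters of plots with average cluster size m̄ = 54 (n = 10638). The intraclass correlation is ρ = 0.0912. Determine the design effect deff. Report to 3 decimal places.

5.834

deff = 1 + (54 − 1)·0.0912 = 1 + 4.8336 = 5.8336.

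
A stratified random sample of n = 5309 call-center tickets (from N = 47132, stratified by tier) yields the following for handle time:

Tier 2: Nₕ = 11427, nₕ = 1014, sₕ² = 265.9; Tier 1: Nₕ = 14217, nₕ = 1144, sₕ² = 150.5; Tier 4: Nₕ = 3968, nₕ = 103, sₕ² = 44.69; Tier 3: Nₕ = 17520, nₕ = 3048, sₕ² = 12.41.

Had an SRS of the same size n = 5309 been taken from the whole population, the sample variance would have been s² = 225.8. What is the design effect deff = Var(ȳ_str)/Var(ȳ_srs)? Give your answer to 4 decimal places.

Var(ȳ_str) = Σ Wₕ²(1−fₕ)sₕ²/nₕ with Wₕ = Nₕ/47132:
  Tier 2: (11427/47132)²·(1−1014/11427)·265.9/1014 = 0.014046132
  Tier 1: (14217/47132)²·(1−1144/14217)·150.5/1144 = 0.011006822
  Tier 4: (3968/47132)²·(1−103/3968)·44.69/103 = 0.0029954533
  Tier 3: (17520/47132)²·(1−3048/17520)·12.41/3048 = 4.6471612 × 10^-4
  → Var(ȳ_str) = 0.028513123.
Var(ȳ_srs) = (1 − 5309/47132)·225.8/5309 = 0.03774075.
deff = 0.028513123 / 0.03774075 = 0.7555.

0.7555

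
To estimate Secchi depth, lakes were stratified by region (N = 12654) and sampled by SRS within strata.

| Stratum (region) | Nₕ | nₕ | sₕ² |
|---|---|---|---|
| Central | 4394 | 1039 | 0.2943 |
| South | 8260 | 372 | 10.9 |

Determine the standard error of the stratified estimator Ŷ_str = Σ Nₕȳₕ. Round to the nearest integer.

Var(Ŷ_str) = Σₕ Nₕ²(1 − fₕ)sₕ²/nₕ.
Central: 4394²·(1 − 1039/4394)·0.2943/1039 = 4175.6808.
South: 8260²·(1 − 372/8260)·10.9/372 = 1.909108 × 10^6.
Sum = 1.9132837 × 10^6.
SE = √(1.9132837 × 10^6) = 1383.

1383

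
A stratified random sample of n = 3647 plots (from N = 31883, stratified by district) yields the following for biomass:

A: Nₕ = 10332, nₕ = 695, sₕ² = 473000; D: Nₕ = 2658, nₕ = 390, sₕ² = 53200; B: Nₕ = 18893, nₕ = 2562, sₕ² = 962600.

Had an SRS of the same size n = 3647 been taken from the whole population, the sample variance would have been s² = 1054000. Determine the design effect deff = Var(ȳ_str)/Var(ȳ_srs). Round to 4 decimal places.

0.7092

Var(ȳ_str) = Σ Wₕ²(1−fₕ)sₕ²/nₕ with Wₕ = Nₕ/31883:
  A: (10332/31883)²·(1−695/10332)·473000/695 = 66.662905
  D: (2658/31883)²·(1−390/2658)·53200/390 = 0.80895934
  B: (18893/31883)²·(1−2562/18893)·962600/2562 = 114.04128
  → Var(ȳ_str) = 181.51314.
Var(ȳ_srs) = (1 − 3647/31883)·1054000/3647 = 255.94629.
deff = 181.51314 / 255.94629 = 0.7092.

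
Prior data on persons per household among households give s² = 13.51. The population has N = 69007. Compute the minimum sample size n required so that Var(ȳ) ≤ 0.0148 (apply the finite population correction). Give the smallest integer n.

Without fpc, n₀ = s²/D = 13.51/0.0148 = 912.8378.
With fpc, (1 − n/N)·s²/n ≤ D requires n ≥ n₀/(1 + n₀/N) = 912.8378/(1 + 912.8378/69007) = 900.9203.
Rounding up, n = 901.

901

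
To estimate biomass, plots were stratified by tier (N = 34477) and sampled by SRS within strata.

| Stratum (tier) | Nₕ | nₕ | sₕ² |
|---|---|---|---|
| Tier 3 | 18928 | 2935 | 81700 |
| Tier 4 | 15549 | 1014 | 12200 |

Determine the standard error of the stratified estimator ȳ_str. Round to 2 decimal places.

Var(ȳ_str) = Σₕ Wₕ²(1 − fₕ)sₕ²/nₕ with Wₕ = Nₕ/N, N = 34477.
Tier 3: Wₕ = 0.54900368; term = 0.54900368²·(1 − 0.15506128)·81700/2935 = 7.0890767.
Tier 4: Wₕ = 0.45099632; term = 0.45099632²·(1 − 0.06521320)·12200/1014 = 2.2876018.
Sum = 9.3766785.
SE = √(9.3766785) = 3.06.

3.06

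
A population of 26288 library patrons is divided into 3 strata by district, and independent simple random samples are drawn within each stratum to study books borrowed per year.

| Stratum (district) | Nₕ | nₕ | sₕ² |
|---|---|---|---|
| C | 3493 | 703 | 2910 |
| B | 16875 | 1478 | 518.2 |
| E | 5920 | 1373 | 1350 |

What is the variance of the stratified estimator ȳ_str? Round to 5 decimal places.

Var(ȳ_str) = Σₕ Wₕ²(1 − fₕ)sₕ²/nₕ with Wₕ = Nₕ/N, N = 26288.
C: Wₕ = 0.13287432; term = 0.13287432²·(1 − 0.20125966)·2910/703 = 0.058374794.
B: Wₕ = 0.64192788; term = 0.64192788²·(1 − 0.08758519)·518.2/1478 = 0.13182196.
E: Wₕ = 0.22519781; term = 0.22519781²·(1 − 0.23192568)·1350/1373 = 0.03829965.
Sum = 0.2284964.

0.22850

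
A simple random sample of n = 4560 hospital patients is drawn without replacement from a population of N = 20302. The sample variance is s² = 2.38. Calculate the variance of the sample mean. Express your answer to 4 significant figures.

Under SRS without replacement, Var(ȳ) = (1 − f)·s²/n with f = n/N = 4560/20302 = 0.22460841.
Var(ȳ) = (1 − 0.22460841)·2.38/4560 = 0.77539159·5.2192982 × 10^-4 = 4.0469999 × 10^-4.

4.047 × 10^-4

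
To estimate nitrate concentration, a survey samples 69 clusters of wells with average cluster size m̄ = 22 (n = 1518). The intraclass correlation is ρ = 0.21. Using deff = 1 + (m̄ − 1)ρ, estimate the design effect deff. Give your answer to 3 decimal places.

5.410

deff = 1 + (22 − 1)·0.21 = 1 + 4.41 = 5.41.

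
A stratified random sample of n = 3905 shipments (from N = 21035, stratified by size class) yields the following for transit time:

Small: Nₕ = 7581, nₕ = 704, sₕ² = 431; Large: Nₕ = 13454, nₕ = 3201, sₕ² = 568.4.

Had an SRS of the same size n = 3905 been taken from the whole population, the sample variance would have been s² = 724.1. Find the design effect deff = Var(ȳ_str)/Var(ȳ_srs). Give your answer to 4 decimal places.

0.8443

Var(ȳ_str) = Σ Wₕ²(1−fₕ)sₕ²/nₕ with Wₕ = Nₕ/21035:
  Small: (7581/21035)²·(1−704/7581)·431/704 = 0.072134844
  Large: (13454/21035)²·(1−3201/13454)·568.4/3201 = 0.055358682
  → Var(ȳ_str) = 0.12749353.
Var(ȳ_srs) = (1 − 3905/21035)·724.1/3905 = 0.15100536.
deff = 0.12749353 / 0.15100536 = 0.8443.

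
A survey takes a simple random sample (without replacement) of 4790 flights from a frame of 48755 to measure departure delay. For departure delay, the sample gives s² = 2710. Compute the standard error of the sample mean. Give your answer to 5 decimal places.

0.71427

Under SRS without replacement, Var(ȳ) = (1 − f)·s²/n with f = n/N = 4790/48755 = 0.09824633.
Var(ȳ) = (1 − 0.09824633)·2710/4790 = 0.90175367·0.565762 = 0.51017796.
SE(ȳ) = √(0.51017796) = 0.71427.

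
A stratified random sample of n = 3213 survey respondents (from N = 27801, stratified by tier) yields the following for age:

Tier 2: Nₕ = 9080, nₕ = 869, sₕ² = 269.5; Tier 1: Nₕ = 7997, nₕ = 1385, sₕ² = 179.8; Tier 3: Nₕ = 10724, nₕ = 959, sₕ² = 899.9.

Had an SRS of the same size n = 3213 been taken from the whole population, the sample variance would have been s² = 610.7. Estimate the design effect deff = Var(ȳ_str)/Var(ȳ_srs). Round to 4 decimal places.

Var(ȳ_str) = Σ Wₕ²(1−fₕ)sₕ²/nₕ with Wₕ = Nₕ/27801:
  Tier 2: (9080/27801)²·(1−869/9080)·269.5/869 = 0.029915761
  Tier 1: (7997/27801)²·(1−1385/7997)·179.8/1385 = 0.0088813507
  Tier 3: (10724/27801)²·(1−959/10724)·899.9/959 = 0.12714048
  → Var(ȳ_str) = 0.16593759.
Var(ȳ_srs) = (1 − 3213/27801)·610.7/3213 = 0.16810475.
deff = 0.16593759 / 0.16810475 = 0.9871.

0.9871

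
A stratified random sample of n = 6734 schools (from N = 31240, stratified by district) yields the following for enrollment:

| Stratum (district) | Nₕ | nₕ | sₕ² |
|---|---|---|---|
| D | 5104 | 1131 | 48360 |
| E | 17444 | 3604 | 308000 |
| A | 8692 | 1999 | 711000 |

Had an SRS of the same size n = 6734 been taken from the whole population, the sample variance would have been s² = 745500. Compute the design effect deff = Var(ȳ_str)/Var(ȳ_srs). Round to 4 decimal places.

0.4978

Var(ȳ_str) = Σ Wₕ²(1−fₕ)sₕ²/nₕ with Wₕ = Nₕ/31240:
  D: (5104/31240)²·(1−1131/5104)·48360/1131 = 0.88844565
  E: (17444/31240)²·(1−3604/17444)·308000/3604 = 21.141026
  A: (8692/31240)²·(1−1999/8692)·711000/1999 = 21.201925
  → Var(ȳ_str) = 43.231397.
Var(ȳ_srs) = (1 − 6734/31240)·745500/6734 = 86.843224.
deff = 43.231397 / 86.843224 = 0.4978.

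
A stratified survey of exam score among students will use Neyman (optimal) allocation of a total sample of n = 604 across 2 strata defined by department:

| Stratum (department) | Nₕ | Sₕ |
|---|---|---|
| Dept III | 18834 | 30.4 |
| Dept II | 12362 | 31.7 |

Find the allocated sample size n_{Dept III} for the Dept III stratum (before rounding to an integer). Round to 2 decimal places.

Neyman allocation: nₕ = n·NₕSₕ / Σⱼ NⱼSⱼ.
Σ NⱼSⱼ = 18834·30.4 + 12362·31.7 = 964429.
n_{Dept III} = 604·18834·30.4 / 964429 = 358.58.

358.58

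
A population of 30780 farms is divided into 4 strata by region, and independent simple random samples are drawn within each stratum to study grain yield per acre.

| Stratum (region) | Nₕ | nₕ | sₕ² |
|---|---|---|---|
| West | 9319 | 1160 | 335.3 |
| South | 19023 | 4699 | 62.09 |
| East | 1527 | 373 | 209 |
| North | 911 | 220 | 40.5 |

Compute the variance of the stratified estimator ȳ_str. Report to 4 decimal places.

Var(ȳ_str) = Σₕ Wₕ²(1 − fₕ)sₕ²/nₕ with Wₕ = Nₕ/N, N = 30780.
West: Wₕ = 0.30276153; term = 0.30276153²·(1 − 0.12447688)·335.3/1160 = 0.023197681.
South: Wₕ = 0.61803119; term = 0.61803119²·(1 − 0.24701677)·62.09/4699 = 0.0038003387.
East: Wₕ = 0.04961014; term = 0.04961014²·(1 − 0.24426981)·209/373 = 0.0010421856.
North: Wₕ = 0.02959714; term = 0.02959714²·(1 − 0.24149286)·40.5/220 = 1.2231833 × 10^-4.
Sum = 0.028162524.

0.0282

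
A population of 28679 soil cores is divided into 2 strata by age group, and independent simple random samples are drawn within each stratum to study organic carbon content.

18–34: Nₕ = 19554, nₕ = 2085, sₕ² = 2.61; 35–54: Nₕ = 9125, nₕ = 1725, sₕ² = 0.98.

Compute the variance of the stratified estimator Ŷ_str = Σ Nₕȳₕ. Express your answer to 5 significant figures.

465960

Var(Ŷ_str) = Σₕ Nₕ²(1 − fₕ)sₕ²/nₕ.
18–34: 19554²·(1 − 2085/19554)·2.61/2085 = 427600.4.
35–54: 9125²·(1 − 1725/9125)·0.98/1725 = 38362.029.
Sum = 465962.43.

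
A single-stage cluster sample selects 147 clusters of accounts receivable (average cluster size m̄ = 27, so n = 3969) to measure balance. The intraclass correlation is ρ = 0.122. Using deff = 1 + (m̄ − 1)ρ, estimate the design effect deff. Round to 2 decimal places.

4.17

deff = 1 + (27 − 1)·0.122 = 1 + 3.172 = 4.172.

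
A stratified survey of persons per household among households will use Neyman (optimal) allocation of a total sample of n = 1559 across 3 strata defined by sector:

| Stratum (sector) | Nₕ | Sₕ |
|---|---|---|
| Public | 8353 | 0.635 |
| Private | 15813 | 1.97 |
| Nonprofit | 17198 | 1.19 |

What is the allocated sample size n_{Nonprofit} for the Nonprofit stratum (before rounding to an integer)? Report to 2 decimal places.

Neyman allocation: nₕ = n·NₕSₕ / Σⱼ NⱼSⱼ.
Σ NⱼSⱼ = 8353·0.635 + 15813·1.97 + 17198·1.19 = 56921.385.
n_{Nonprofit} = 1559·17198·1.19 / 56921.385 = 560.53.

560.53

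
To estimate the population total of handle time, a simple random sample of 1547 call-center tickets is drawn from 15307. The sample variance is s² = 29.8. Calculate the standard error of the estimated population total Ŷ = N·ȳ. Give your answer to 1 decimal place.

2014.3

Var(Ŷ) = N²·Var(ȳ) = N²·(1 − n/N)·s²/n.
f = 1547/15307 = 0.10106487; Var(ȳ) = 0.89893513·29.8/1547 = 0.017316268.
Var(Ŷ) = 15307² · 0.017316268 = 4.0572752 × 10^6.
SE(Ŷ) = √(4.0572752 × 10^6) = 2014.3.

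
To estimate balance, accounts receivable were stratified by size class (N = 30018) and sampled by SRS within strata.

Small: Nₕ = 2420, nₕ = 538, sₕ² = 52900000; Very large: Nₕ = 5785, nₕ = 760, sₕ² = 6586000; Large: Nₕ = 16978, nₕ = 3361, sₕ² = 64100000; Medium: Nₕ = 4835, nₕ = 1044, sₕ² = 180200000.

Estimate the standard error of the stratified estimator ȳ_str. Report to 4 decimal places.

95.8167

Var(ȳ_str) = Σₕ Wₕ²(1 − fₕ)sₕ²/nₕ with Wₕ = Nₕ/N, N = 30018.
Small: Wₕ = 0.08061830; term = 0.08061830²·(1 − 0.22231405)·52900000/538 = 496.98682.
Very large: Wₕ = 0.19271770; term = 0.19271770²·(1 − 0.13137424)·6586000/760 = 279.56581.
Large: Wₕ = 0.56559398; term = 0.56559398²·(1 − 0.19796207)·64100000/3361 = 4893.2114.
Medium: Wₕ = 0.16107002; term = 0.16107002²·(1 − 0.21592554)·180200000/1044 = 3511.0826.
Sum = 9180.8466.
SE = √(9180.8466) = 95.8167.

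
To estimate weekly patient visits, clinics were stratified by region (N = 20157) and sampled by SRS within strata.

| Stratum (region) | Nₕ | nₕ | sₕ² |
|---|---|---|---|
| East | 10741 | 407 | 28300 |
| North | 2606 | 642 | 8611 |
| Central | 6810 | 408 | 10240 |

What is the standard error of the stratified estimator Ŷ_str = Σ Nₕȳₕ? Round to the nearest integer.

94238

Var(Ŷ_str) = Σₕ Nₕ²(1 − fₕ)sₕ²/nₕ.
East: 10741²·(1 − 407/10741)·28300/407 = 7.7180076 × 10^9.
North: 2606²·(1 − 642/2606)·8611/642 = 6.8649038 × 10^7.
Central: 6810²·(1 − 408/6810)·10240/408 = 1.0942148 × 10^9.
Sum = 8.8808714 × 10^9.
SE = √(8.8808714 × 10^9) = 94238.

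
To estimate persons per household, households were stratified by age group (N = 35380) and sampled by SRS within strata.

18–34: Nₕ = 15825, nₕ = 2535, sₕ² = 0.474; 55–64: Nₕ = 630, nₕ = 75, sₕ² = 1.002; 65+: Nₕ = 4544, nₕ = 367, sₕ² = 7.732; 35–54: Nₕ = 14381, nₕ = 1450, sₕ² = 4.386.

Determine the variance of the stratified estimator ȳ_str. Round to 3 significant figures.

Var(ȳ_str) = Σₕ Wₕ²(1 − fₕ)sₕ²/nₕ with Wₕ = Nₕ/N, N = 35380.
18–34: Wₕ = 0.44728660; term = 0.44728660²·(1 − 0.16018957)·0.474/2535 = 3.1416183 × 10^-5.
55–64: Wₕ = 0.01780667; term = 0.01780667²·(1 − 0.11904762)·1.002/75 = 3.7318513 × 10^-6.
65+: Wₕ = 0.12843414; term = 0.12843414²·(1 − 0.08076585)·7.732/367 = 3.1945738 × 10^-4.
35–54: Wₕ = 0.40647258; term = 0.40647258²·(1 − 0.10082748)·4.386/1450 = 4.4937216 × 10^-4.
Sum = 8.0397757 × 10^-4.

8.04 × 10^-4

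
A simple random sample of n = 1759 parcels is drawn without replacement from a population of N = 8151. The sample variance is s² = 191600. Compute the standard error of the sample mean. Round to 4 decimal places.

9.2423

Under SRS without replacement, Var(ȳ) = (1 − f)·s²/n with f = n/N = 1759/8151 = 0.21580174.
Var(ȳ) = (1 − 0.21580174)·191600/1759 = 0.78419826·108.92553 = 85.419208.
SE(ȳ) = √(85.419208) = 9.2423.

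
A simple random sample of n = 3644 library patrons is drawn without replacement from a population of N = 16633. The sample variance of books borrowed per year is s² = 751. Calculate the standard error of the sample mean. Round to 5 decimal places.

Under SRS without replacement, Var(ȳ) = (1 − f)·s²/n with f = n/N = 3644/16633 = 0.21908255.
Var(ȳ) = (1 − 0.21908255)·751/3644 = 0.78091745·0.20609221 = 0.160941.
SE(ȳ) = √(0.160941) = 0.40117.

0.40117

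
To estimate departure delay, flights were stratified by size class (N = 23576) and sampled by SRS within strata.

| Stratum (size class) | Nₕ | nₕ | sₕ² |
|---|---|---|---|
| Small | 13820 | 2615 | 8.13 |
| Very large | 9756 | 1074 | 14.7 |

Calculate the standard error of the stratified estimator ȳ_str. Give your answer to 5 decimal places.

0.05433

Var(ȳ_str) = Σₕ Wₕ²(1 − fₕ)sₕ²/nₕ with Wₕ = Nₕ/N, N = 23576.
Small: Wₕ = 0.58618935; term = 0.58618935²·(1 − 0.18921852)·8.13/2615 = 8.6616077 × 10^-4.
Very large: Wₕ = 0.41381065; term = 0.41381065²·(1 − 0.11008610)·14.7/1074 = 0.0020857602.
Sum = 0.002951921.
SE = √(0.002951921) = 0.05433.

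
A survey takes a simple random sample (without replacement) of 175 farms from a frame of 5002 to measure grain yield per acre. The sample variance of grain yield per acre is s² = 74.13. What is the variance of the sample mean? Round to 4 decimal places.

0.4088

Under SRS without replacement, Var(ȳ) = (1 − f)·s²/n with f = n/N = 175/5002 = 0.03498601.
Var(ȳ) = (1 − 0.03498601)·74.13/175 = 0.96501399·0.4236 = 0.40877993.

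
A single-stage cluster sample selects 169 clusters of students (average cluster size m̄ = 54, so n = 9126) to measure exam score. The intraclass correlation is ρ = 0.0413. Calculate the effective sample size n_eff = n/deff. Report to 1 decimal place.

2861.8

deff = 1 + (54 − 1)·0.0413 = 1 + 2.1889 = 3.1889.
n_eff = 9126 / 3.1889 = 2861.8.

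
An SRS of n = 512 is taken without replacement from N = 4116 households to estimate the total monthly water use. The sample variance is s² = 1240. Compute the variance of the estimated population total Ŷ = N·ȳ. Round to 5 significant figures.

3.5926 × 10^7

Var(Ŷ) = N²·Var(ȳ) = N²·(1 − n/N)·s²/n.
f = 512/4116 = 0.12439261; Var(ȳ) = 0.87560739·1240/512 = 2.1206116.
Var(Ŷ) = 4116² · 2.1206116 = 3.5926248 × 10^7.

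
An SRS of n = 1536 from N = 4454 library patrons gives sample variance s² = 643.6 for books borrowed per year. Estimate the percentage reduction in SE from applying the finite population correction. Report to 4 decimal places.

f = n/N = 1536/4454 = 0.34485855.
SE_no-fpc = √(s²/n) = 0.64731014; SE_fpc = √((1−f)s²/n) = 0.52393806.
Ratio = √(1−f) = 0.80940808. Reduction = 100·(1 − 0.80940808) = 19.0592%.

19.0592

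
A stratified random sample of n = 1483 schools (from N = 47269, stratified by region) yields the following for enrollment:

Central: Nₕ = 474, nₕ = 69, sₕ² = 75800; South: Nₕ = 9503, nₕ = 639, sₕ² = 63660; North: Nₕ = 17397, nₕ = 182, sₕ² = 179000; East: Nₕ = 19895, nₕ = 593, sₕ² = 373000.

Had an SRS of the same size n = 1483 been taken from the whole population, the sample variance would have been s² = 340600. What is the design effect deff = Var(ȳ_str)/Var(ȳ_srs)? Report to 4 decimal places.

1.0958

Var(ȳ_str) = Σ Wₕ²(1−fₕ)sₕ²/nₕ with Wₕ = Nₕ/47269:
  Central: (474/47269)²·(1−69/474)·75800/69 = 0.094384494
  South: (9503/47269)²·(1−639/9503)·63660/639 = 3.7558084
  North: (17397/47269)²·(1−182/17397)·179000/182 = 131.82877
  East: (19895/47269)²·(1−593/19895)·373000/593 = 108.10544
  → Var(ȳ_str) = 243.7844.
Var(ȳ_srs) = (1 − 1483/47269)·340600/1483 = 222.46402.
deff = 243.7844 / 222.46402 = 1.0958.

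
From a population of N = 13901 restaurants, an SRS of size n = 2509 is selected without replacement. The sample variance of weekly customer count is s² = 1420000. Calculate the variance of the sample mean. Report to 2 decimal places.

Under SRS without replacement, Var(ȳ) = (1 − f)·s²/n with f = n/N = 2509/13901 = 0.18049061.
Var(ȳ) = (1 − 0.18049061)·1420000/2509 = 0.81950939·565.96253 = 463.81161.

463.81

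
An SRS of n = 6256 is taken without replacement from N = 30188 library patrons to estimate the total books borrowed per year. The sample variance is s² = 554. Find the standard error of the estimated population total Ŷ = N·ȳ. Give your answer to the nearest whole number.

7999

Var(Ŷ) = N²·Var(ȳ) = N²·(1 − n/N)·s²/n.
f = 6256/30188 = 0.20723466; Var(ȳ) = 0.79276534·554/6256 = 0.070203324.
Var(Ŷ) = 30188² · 0.070203324 = 6.3977366 × 10^7.
SE(Ŷ) = √(6.3977366 × 10^7) = 7999.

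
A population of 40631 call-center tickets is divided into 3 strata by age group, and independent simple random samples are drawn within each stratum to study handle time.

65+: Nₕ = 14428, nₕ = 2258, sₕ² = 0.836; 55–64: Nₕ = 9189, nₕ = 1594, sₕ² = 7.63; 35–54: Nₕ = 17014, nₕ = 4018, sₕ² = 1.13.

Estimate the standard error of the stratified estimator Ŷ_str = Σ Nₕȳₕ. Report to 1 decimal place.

Var(Ŷ_str) = Σₕ Nₕ²(1 − fₕ)sₕ²/nₕ.
65+: 14428²·(1 − 2258/14428)·0.836/2258 = 65009.833.
55–64: 9189²·(1 − 1594/9189)·7.63/1594 = 334065.98.
35–54: 17014²·(1 − 4018/17014)·1.13/4018 = 62184.857.
Sum = 461260.67.
SE = √(461260.67) = 679.2.

679.2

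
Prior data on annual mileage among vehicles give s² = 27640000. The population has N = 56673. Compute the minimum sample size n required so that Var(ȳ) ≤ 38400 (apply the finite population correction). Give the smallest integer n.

711

Without fpc, n₀ = s²/D = 27640000/38400 = 719.7917.
With fpc, (1 − n/N)·s²/n ≤ D requires n ≥ n₀/(1 + n₀/N) = 719.7917/(1 + 719.7917/56673) = 710.7644.
Rounding up, n = 711.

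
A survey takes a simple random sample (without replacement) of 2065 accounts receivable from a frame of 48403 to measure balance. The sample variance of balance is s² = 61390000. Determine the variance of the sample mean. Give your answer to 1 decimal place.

Under SRS without replacement, Var(ȳ) = (1 − f)·s²/n with f = n/N = 2065/48403 = 0.04266264.
Var(ȳ) = (1 − 0.04266264)·61390000/2065 = 0.95733736·29728.814 = 28460.504.

28460.5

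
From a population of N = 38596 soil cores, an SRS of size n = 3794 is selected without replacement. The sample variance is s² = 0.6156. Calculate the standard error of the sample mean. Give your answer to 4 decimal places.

Under SRS without replacement, Var(ȳ) = (1 − f)·s²/n with f = n/N = 3794/38596 = 0.09830034.
Var(ȳ) = (1 − 0.09830034)·0.6156/3794 = 0.90169966·1.6225619 × 10^-4 = 1.4630635 × 10^-4.
SE(ȳ) = √(1.4630635 × 10^-4) = 0.0121.

0.0121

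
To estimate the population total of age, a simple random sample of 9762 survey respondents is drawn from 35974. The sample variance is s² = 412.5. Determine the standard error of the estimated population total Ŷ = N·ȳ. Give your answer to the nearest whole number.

Var(Ŷ) = N²·Var(ȳ) = N²·(1 − n/N)·s²/n.
f = 9762/35974 = 0.27136265; Var(ȳ) = 0.72863735·412.5/9762 = 0.030789071.
Var(Ŷ) = 35974² · 0.030789071 = 3.984502 × 10^7.
SE(Ŷ) = √(3.984502 × 10^7) = 6312.

6312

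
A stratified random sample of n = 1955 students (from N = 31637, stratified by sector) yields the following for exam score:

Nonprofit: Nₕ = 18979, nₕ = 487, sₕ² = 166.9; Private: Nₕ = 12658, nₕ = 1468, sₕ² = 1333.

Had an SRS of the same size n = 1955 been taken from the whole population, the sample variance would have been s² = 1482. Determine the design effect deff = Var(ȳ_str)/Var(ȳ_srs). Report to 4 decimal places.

Var(ȳ_str) = Σ Wₕ²(1−fₕ)sₕ²/nₕ with Wₕ = Nₕ/31637:
  Nonprofit: (18979/31637)²·(1−487/18979)·166.9/487 = 0.12016943
  Private: (12658/31637)²·(1−1468/12658)·1333/1468 = 0.12850164
  → Var(ȳ_str) = 0.24867107.
Var(ȳ_srs) = (1 − 1955/31637)·1482/1955 = 0.71121238.
deff = 0.24867107 / 0.71121238 = 0.3496.

0.3496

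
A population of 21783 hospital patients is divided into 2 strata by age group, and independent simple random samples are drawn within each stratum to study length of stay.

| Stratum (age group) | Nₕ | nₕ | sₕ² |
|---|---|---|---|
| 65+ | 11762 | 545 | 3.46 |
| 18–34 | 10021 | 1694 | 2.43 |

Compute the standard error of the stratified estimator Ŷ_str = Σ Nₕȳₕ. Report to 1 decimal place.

Var(Ŷ_str) = Σₕ Nₕ²(1 − fₕ)sₕ²/nₕ.
65+: 11762²·(1 − 545/11762)·3.46/545 = 837601.59.
18–34: 10021²·(1 − 1694/10021)·2.43/1694 = 119699.54.
Sum = 957301.13.
SE = √(957301.13) = 978.4.

978.4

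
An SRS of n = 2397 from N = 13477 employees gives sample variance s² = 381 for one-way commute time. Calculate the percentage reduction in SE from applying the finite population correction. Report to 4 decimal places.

f = n/N = 2397/13477 = 0.17785857.
SE_no-fpc = √(s²/n) = 0.39868369; SE_fpc = √((1−f)s²/n) = 0.36149454.
Ratio = √(1−f) = 0.90672015. Reduction = 100·(1 − 0.90672015) = 9.3280%.

9.3280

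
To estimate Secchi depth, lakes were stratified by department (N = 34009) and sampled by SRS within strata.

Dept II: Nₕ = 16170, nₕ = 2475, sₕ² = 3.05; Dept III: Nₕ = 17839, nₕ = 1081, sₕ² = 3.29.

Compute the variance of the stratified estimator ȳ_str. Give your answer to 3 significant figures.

Var(ȳ_str) = Σₕ Wₕ²(1 − fₕ)sₕ²/nₕ with Wₕ = Nₕ/N, N = 34009.
Dept II: Wₕ = 0.47546238; term = 0.47546238²·(1 − 0.15306122)·3.05/2475 = 2.3594402 × 10^-4.
Dept III: Wₕ = 0.52453762; term = 0.52453762²·(1 − 0.06059757)·3.29/1081 = 7.8663845 × 10^-4.
Sum = 0.0010225825.

0.00102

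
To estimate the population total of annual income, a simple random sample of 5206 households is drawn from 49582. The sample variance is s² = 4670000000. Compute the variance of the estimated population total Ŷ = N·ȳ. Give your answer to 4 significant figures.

Var(Ŷ) = N²·Var(ȳ) = N²·(1 − n/N)·s²/n.
f = 5206/49582 = 0.10499778; Var(ȳ) = 0.89500222·4670000000/5206 = 802854.47.
Var(Ŷ) = 49582² · 802854.47 = 1.9737171 × 10^15.

1.974 × 10^15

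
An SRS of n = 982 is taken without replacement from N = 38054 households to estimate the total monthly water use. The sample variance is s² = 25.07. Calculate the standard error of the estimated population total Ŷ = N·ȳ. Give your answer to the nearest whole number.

Var(Ŷ) = N²·Var(ȳ) = N²·(1 − n/N)·s²/n.
f = 982/38054 = 0.02580543; Var(ȳ) = 0.97419457·25.07/982 = 0.024870731.
Var(Ŷ) = 38054² · 0.024870731 = 3.6015478 × 10^7.
SE(Ŷ) = √(3.6015478 × 10^7) = 6001.

6001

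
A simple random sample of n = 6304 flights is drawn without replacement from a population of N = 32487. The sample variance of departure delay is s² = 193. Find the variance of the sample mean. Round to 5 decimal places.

0.02467

Under SRS without replacement, Var(ȳ) = (1 − f)·s²/n with f = n/N = 6304/32487 = 0.19404685.
Var(ȳ) = (1 − 0.19404685)·193/6304 = 0.80595315·0.030615482 = 0.024674644.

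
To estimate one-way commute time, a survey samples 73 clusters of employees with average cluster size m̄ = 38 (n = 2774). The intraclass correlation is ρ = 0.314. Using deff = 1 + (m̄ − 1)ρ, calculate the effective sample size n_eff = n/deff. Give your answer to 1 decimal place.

deff = 1 + (38 − 1)·0.314 = 1 + 11.618 = 12.618.
n_eff = 2774 / 12.618 = 219.8.

219.8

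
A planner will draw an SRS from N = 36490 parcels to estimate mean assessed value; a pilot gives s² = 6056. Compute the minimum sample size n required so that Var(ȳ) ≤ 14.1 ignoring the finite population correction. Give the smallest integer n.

430

Without fpc, n₀ = s²/D = 6056/14.1 = 429.5035.
Rounding up, n = 430.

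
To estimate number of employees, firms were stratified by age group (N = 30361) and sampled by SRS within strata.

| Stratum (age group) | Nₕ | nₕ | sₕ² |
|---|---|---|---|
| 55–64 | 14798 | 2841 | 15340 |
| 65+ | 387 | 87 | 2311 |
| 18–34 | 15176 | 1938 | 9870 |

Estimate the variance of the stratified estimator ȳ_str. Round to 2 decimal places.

2.15

Var(ȳ_str) = Σₕ Wₕ²(1 − fₕ)sₕ²/nₕ with Wₕ = Nₕ/N, N = 30361.
55–64: Wₕ = 0.48740160; term = 0.48740160²·(1 − 0.19198540)·15340/2841 = 1.0364473.
65+: Wₕ = 0.01274662; term = 0.01274662²·(1 − 0.22480620)·2311/87 = 0.003345652.
18–34: Wₕ = 0.49985178; term = 0.49985178²·(1 − 0.12770163)·9870/1938 = 1.1099692.
Sum = 2.1497622.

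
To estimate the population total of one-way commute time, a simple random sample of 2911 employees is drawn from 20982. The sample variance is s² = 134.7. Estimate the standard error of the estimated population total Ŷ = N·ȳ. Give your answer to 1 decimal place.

4188.7

Var(Ŷ) = N²·Var(ȳ) = N²·(1 − n/N)·s²/n.
f = 2911/20982 = 0.13873797; Var(ȳ) = 0.86126203·134.7/2911 = 0.03985297.
Var(Ŷ) = 20982² · 0.03985297 = 1.7545044 × 10^7.
SE(Ŷ) = √(1.7545044 × 10^7) = 4188.7.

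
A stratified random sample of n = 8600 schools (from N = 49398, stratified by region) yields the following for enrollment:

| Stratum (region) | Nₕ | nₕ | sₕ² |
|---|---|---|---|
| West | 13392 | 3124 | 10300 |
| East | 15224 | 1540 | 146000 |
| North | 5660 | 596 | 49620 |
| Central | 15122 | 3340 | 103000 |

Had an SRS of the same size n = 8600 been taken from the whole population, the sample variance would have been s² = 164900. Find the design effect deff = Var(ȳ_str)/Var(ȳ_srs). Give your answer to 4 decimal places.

Var(ȳ_str) = Σ Wₕ²(1−fₕ)sₕ²/nₕ with Wₕ = Nₕ/49398:
  West: (13392/49398)²·(1−3124/13392)·10300/3124 = 0.18579703
  East: (15224/49398)²·(1−1540/15224)·146000/1540 = 8.0938517
  North: (5660/49398)²·(1−596/5660)·49620/596 = 0.97791678
  Central: (15122/49398)²·(1−3340/15122)·103000/3340 = 2.2516469
  → Var(ȳ_str) = 11.509212.
Var(ȳ_srs) = (1 − 8600/49398)·164900/8600 = 15.836227.
deff = 11.509212 / 15.836227 = 0.7268.

0.7268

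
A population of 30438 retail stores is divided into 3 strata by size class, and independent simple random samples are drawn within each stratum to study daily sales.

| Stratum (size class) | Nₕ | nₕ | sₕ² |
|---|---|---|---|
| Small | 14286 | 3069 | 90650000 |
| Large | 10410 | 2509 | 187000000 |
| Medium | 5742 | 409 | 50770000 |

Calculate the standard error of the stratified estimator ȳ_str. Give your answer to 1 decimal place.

125.8

Var(ȳ_str) = Σₕ Wₕ²(1 − fₕ)sₕ²/nₕ with Wₕ = Nₕ/N, N = 30438.
Small: Wₕ = 0.46934753; term = 0.46934753²·(1 − 0.21482570)·90650000/3069 = 5108.8842.
Large: Wₕ = 0.34200670; term = 0.34200670²·(1 − 0.24101825)·187000000/2509 = 6616.701.
Medium: Wₕ = 0.18864577; term = 0.18864577²·(1 − 0.07122954)·50770000/409 = 4102.8572.
Sum = 15828.442.
SE = √(15828.442) = 125.8.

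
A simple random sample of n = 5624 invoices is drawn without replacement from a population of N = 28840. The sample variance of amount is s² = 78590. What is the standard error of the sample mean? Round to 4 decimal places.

3.3540

Under SRS without replacement, Var(ȳ) = (1 − f)·s²/n with f = n/N = 5624/28840 = 0.19500693.
Var(ȳ) = (1 − 0.19500693)·78590/5624 = 0.80499307·13.97404 = 11.249005.
SE(ȳ) = √(11.249005) = 3.3540.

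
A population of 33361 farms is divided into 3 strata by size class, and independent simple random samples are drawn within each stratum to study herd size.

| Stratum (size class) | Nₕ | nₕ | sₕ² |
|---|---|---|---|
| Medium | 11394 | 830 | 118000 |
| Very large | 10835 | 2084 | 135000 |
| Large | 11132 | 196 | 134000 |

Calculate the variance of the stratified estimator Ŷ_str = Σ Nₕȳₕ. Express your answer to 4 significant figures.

Var(Ŷ_str) = Σₕ Nₕ²(1 − fₕ)sₕ²/nₕ.
Medium: 11394²·(1 − 830/11394)·118000/830 = 1.7112305 × 10^10.
Very large: 10835²·(1 − 2084/10835)·135000/2084 = 6.1421816 × 10^9.
Large: 11132²·(1 − 196/11132)·134000/196 = 8.3230102 × 10^10.
Sum = 1.0648459 × 10^11.

1.065 × 10^11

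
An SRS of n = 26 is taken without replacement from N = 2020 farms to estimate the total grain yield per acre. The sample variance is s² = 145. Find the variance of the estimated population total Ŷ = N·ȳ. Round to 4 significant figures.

2.246 × 10^7

Var(Ŷ) = N²·Var(ȳ) = N²·(1 − n/N)·s²/n.
f = 26/2020 = 0.01287129; Var(ȳ) = 0.98712871·145/26 = 5.5051409.
Var(Ŷ) = 2020² · 5.5051409 = 2.2463177 × 10^7.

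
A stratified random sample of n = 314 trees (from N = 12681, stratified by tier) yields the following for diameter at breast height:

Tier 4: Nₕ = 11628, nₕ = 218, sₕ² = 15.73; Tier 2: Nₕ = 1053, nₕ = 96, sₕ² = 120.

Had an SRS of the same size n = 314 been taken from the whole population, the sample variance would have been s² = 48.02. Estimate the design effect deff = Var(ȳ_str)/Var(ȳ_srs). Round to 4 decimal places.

0.4517

Var(ȳ_str) = Σ Wₕ²(1−fₕ)sₕ²/nₕ with Wₕ = Nₕ/12681:
  Tier 4: (11628/12681)²·(1−218/11628)·15.73/218 = 0.059532743
  Tier 2: (1053/12681)²·(1−96/1053)·120/96 = 0.007833274
  → Var(ȳ_str) = 0.067366017.
Var(ȳ_srs) = (1 − 314/12681)·48.02/314 = 0.14914317.
deff = 0.067366017 / 0.14914317 = 0.4517.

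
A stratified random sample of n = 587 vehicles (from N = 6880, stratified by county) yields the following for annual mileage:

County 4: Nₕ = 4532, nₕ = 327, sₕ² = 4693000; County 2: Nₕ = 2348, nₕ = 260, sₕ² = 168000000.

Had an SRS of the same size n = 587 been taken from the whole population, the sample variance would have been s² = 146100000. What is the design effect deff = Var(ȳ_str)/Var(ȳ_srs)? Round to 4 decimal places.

Var(ȳ_str) = Σ Wₕ²(1−fₕ)sₕ²/nₕ with Wₕ = Nₕ/6880:
  County 4: (4532/6880)²·(1−327/4532)·4693000/327 = 5778.0571
  County 2: (2348/6880)²·(1−260/2348)·168000000/260 = 66924.887
  → Var(ȳ_str) = 72702.944.
Var(ȳ_srs) = (1 − 587/6880)·146100000/587 = 227657.21.
deff = 72702.944 / 227657.21 = 0.3194.

0.3194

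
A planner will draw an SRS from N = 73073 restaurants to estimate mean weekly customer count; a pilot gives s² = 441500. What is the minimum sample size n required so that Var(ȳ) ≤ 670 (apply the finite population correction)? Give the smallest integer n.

654

Without fpc, n₀ = s²/D = 441500/670 = 658.9552.
With fpc, (1 − n/N)·s²/n ≤ D requires n ≥ n₀/(1 + n₀/N) = 658.9552/(1 + 658.9552/73073) = 653.0660.
Rounding up, n = 654.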